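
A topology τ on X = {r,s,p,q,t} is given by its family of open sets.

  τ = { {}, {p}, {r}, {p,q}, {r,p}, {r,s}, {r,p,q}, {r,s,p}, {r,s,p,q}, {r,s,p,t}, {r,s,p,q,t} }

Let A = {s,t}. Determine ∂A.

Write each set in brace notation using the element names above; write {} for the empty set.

open subsets of A: {}; so int(A) = {}
closure: X∖int(X∖A) = X∖{r,p,q} = {s,t}
∂A = {s,t} minus {} = {s,t}

{s,t}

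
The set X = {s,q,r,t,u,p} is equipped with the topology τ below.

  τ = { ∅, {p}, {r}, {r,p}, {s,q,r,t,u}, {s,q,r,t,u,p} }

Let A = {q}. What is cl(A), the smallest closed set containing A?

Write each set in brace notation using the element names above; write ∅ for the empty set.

{s,q,t,u}

X∖A={s,r,t,u,p}, int(X∖A)={r,p}, hence cl(A)={s,q,t,u}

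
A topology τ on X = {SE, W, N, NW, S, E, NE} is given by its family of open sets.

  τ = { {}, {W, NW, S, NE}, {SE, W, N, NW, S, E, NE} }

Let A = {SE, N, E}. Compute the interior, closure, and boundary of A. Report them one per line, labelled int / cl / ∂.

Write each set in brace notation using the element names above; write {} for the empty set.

interior: largest open inside A is {} (from {})
cl via duality: int({W, NW, S, NE}) = {W, NW, S, NE}, so X∖{W, NW, S, NE} = {SE, N, E}
cl∖int = {SE, N, E}

int(A) = {}
cl(A)  = {SE, N, E}
∂A     = {SE, N, E}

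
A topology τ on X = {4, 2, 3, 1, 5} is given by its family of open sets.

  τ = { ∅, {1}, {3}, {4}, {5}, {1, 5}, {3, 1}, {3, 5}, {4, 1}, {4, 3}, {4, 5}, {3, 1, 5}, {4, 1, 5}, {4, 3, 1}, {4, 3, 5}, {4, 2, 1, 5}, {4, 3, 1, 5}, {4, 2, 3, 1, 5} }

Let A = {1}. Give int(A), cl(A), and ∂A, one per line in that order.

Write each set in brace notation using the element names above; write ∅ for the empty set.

int(A) = {1}
cl(A)  = {2, 1}
∂A     = {2}

open subsets of A: ∅, {1}; so int(A) = {1}
closure: X∖int(X∖A) = X∖{4, 3, 5} = {2, 1}
∂A = {2, 1} minus {1} = {2}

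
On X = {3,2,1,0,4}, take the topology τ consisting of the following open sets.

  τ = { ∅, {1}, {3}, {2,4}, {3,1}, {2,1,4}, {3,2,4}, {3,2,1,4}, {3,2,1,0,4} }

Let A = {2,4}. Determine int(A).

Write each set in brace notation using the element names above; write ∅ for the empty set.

opens ⊆ A: ∅, {2,4}; union → int = {2,4}

{2,4}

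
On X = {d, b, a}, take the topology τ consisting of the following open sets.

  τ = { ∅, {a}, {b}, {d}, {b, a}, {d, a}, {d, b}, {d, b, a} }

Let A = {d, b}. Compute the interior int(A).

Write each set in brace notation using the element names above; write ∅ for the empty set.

interior: largest open inside A is {d, b} (from ∅, {b}, {d}, {d, b})

{d, b}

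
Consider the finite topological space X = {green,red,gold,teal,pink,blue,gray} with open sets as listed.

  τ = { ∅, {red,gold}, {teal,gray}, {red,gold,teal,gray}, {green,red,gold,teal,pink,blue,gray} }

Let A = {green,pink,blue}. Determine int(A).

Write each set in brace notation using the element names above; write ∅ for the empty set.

∅

interior: largest open inside A is ∅ (from ∅)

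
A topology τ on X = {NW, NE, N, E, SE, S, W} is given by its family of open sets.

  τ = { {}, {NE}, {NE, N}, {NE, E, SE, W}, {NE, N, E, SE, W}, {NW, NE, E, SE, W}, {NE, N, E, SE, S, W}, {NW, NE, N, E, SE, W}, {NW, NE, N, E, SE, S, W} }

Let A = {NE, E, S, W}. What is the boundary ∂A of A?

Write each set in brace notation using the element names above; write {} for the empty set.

{NW, N, E, SE, S, W}

interior: largest open inside A is {NE} (from {}, {NE})
cl via duality: int({NW, N, SE}) = {}, so X∖{} = {NW, NE, N, E, SE, S, W}
cl∖int = {NW, N, E, SE, S, W}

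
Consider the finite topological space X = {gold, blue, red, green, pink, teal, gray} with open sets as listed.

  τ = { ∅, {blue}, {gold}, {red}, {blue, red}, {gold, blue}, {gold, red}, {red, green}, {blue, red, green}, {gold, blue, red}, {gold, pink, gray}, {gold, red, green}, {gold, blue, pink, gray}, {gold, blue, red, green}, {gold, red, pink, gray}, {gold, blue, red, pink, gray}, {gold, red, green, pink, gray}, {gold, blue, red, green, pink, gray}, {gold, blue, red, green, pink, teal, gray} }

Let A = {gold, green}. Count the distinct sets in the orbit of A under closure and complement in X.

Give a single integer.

closure: X∖int(X∖A) = X∖{blue, red} = {gold, green, pink, teal, gray}
Let k=closure and c=complement:
  1. A     = {gold, green}
  2. kA    = {gold, green, pink, teal, gray}
  3. cA    = {blue, red, pink, teal, gray}
  4. ckA   = {blue, red}
  5. kcA   = {blue, red, green, pink, teal, gray}
  6. kckA  = {blue, red, green, teal}
  7. ckcA  = {gold}
  8. ckckA = {gold, pink, gray}
  9. kckcA = {gold, pink, teal, gray}
  10. ckckcA = {blue, red, green}
— saturated at 10

10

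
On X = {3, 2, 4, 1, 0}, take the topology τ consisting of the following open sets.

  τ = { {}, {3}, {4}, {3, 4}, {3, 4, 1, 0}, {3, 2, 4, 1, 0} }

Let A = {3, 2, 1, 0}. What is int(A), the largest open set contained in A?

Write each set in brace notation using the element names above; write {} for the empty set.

interior: largest open inside A is {3} (from {}, {3})

{3}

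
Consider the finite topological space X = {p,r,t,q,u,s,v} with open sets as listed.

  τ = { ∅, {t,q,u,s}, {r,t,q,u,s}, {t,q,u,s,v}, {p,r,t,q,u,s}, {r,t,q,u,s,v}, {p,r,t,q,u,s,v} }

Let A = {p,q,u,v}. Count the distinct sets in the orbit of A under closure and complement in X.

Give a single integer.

4

complement {r,t,s}; its interior ∅; cl(A) = X∖∅ = {p,r,t,q,u,s,v}
With k = closure, c = complement:
  1. A     = {p,q,u,v}
  2. kA    = {p,r,t,q,u,s,v}
  3. cA    = {r,t,s}
  4. ckA   = ∅
k, c of each give nothing new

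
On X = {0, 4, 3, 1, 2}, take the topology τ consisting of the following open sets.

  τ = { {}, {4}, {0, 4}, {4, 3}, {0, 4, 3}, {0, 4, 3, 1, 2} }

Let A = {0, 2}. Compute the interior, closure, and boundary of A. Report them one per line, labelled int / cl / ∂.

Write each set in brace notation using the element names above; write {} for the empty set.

int(A) = {}
cl(A)  = {0, 1, 2}
∂A     = {0, 1, 2}

U open, U⊆A: {}. int(A) = ⋃ = {}
X∖A={4, 3, 1}, int(X∖A)={4, 3}, hence cl(A)={0, 1, 2}
∂A: remove int from cl → {0, 1, 2}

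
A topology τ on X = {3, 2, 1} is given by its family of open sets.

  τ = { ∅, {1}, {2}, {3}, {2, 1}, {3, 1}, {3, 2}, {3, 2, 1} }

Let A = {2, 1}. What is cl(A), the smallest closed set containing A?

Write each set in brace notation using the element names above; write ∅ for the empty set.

{2, 1}

complement {3}; its interior {3}; cl(A) = X∖{3} = {2, 1}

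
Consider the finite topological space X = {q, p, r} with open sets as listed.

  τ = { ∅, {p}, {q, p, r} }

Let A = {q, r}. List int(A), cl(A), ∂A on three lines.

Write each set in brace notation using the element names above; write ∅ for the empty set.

int(A) = ∅
cl(A)  = {q, r}
∂A     = {q, r}

U open, U⊆A: ∅. int(A) = ⋃ = ∅
X∖A={p}, int(X∖A)={p}, hence cl(A)={q, r}
∂A: remove int from cl → {q, r}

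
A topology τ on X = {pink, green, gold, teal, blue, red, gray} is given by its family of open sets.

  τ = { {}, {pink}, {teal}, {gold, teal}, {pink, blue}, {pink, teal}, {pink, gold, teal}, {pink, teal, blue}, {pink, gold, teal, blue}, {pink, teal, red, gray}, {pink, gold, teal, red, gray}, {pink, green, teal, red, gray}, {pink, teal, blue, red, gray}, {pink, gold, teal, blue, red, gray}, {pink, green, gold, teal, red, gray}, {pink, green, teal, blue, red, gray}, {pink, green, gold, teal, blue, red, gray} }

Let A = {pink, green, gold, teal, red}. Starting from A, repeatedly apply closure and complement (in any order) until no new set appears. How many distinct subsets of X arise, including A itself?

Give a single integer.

X∖A={blue, gray}, int(X∖A)={}, hence cl(A)={pink, green, gold, teal, blue, red, gray}
Orbit (k=closure, c=complement):
  1. A     = {pink, green, gold, teal, red}
  2. kA    = {pink, green, gold, teal, blue, red, gray}
  3. cA    = {blue, gray}
  4. ckA   = {}
  5. kcA   = {green, blue, red, gray}
  6. ckcA  = {pink, gold, teal}
(closed under both — stop)

6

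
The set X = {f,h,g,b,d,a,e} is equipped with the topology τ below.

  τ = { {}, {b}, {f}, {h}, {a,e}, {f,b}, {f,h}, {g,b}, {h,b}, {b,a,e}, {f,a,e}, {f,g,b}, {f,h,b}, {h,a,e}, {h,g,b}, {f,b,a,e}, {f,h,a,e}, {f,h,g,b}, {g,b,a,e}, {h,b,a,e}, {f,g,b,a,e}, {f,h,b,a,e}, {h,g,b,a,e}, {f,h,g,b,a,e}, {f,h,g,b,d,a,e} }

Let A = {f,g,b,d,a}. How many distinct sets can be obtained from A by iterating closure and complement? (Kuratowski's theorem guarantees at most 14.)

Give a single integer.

10

complement {h,e}; its interior {h}; cl(A) = X∖{h} = {f,g,b,d,a,e}
With k = closure, c = complement:
  1. A     = {f,g,b,d,a}
  2. kA    = {f,g,b,d,a,e}
  3. cA    = {h,e}
  4. ckA   = {h}
  5. kcA   = {h,d,a,e}
  6. kckA  = {h,d}
  7. ckcA  = {f,g,b}
  8. ckckA = {f,g,b,a,e}
  9. kckcA = {f,g,b,d}
  10. ckckcA = {h,a,e}
k, c of each give nothing new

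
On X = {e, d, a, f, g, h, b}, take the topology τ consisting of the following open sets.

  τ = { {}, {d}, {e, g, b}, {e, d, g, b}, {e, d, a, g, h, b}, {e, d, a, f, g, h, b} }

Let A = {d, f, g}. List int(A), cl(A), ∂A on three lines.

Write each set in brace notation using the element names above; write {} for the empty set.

open subsets of A: {}, {d}; so int(A) = {d}
closure: X∖int(X∖A) = X∖{} = {e, d, a, f, g, h, b}
∂A = {e, d, a, f, g, h, b} minus {d} = {e, a, f, g, h, b}

int(A) = {d}
cl(A)  = {e, d, a, f, g, h, b}
∂A     = {e, a, f, g, h, b}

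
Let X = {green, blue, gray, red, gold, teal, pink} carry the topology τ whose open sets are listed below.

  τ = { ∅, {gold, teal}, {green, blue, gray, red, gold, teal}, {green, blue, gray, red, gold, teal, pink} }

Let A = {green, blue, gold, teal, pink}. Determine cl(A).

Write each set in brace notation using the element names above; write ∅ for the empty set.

{green, blue, gray, red, gold, teal, pink}

cl via duality: int({gray, red}) = ∅, so X∖∅ = {green, blue, gray, red, gold, teal, pink}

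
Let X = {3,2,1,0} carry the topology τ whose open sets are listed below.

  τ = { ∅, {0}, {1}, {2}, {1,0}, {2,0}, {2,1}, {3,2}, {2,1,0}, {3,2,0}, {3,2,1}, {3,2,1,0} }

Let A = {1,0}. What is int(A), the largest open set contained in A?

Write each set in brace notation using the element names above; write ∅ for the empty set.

{1,0}

interior: largest open inside A is {1,0} (from ∅, {0}, {1}, {1,0})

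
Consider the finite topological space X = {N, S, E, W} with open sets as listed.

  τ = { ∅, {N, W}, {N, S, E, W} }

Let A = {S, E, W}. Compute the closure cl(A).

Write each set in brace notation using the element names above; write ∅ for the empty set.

{N, S, E, W}

cl via duality: int({N}) = ∅, so X∖∅ = {N, S, E, W}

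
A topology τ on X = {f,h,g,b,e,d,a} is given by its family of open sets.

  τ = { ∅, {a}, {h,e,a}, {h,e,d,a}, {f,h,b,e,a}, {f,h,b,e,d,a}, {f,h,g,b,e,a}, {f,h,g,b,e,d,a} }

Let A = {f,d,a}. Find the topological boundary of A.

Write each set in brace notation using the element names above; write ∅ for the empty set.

{f,h,g,b,e,d}

open subsets of A: ∅, {a}; so int(A) = {a}
closure: X∖int(X∖A) = X∖∅ = {f,h,g,b,e,d,a}
∂A = {f,h,g,b,e,d,a} minus {a} = {f,h,g,b,e,d}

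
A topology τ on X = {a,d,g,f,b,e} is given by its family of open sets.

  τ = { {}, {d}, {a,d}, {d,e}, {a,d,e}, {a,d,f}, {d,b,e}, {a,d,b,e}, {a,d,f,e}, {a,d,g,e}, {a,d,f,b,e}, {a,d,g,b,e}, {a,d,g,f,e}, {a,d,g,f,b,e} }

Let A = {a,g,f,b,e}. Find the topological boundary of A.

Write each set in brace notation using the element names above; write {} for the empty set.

opens ⊆ A: {}; union → int = {}
complement {d}; its interior {d}; cl(A) = X∖{d} = {a,g,f,b,e}
boundary = {a,g,f,b,e} ∖ {} = {a,g,f,b,e}

{a,g,f,b,e}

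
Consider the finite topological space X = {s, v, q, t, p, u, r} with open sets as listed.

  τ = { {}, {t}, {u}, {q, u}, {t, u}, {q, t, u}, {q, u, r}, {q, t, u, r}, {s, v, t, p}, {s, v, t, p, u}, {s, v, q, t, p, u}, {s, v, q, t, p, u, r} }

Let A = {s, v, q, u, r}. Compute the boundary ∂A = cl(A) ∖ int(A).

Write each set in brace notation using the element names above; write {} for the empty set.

{s, v, p}

U open, U⊆A: {}, {u}, {q, u}, {q, u, r}. int(A) = ⋃ = {q, u, r}
X∖A={t, p}, int(X∖A)={t}, hence cl(A)={s, v, q, p, u, r}
∂A: remove int from cl → {s, v, p}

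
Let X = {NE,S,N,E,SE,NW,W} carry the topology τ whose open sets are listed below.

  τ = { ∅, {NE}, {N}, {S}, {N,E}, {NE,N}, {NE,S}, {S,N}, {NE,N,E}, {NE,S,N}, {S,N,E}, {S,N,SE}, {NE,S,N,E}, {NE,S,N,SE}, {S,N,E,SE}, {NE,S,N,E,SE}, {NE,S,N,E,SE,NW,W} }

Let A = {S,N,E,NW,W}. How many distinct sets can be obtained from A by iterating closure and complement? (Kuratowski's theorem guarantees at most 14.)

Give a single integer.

8

cl via duality: int({NE,SE}) = {NE}, so X∖{NE} = {S,N,E,SE,NW,W}
Write k for closure, c for complement:
  1. A     = {S,N,E,NW,W}
  2. kA    = {S,N,E,SE,NW,W}
  3. cA    = {NE,SE}
  4. ckA   = {NE}
  5. kcA   = {NE,SE,NW,W}
  6. kckA  = {NE,NW,W}
  7. ckcA  = {S,N,E}
  8. ckckA = {S,N,E,SE}
applying k or c yields no new set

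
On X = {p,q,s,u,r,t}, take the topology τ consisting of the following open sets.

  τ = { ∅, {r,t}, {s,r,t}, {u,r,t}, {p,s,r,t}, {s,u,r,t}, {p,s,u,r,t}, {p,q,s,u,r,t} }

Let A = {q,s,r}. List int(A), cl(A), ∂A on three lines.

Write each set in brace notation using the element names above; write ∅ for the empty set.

U open, U⊆A: ∅. int(A) = ⋃ = ∅
X∖A={p,u,t}, int(X∖A)=∅, hence cl(A)={p,q,s,u,r,t}
∂A: remove int from cl → {p,q,s,u,r,t}

int(A) = ∅
cl(A)  = {p,q,s,u,r,t}
∂A     = {p,q,s,u,r,t}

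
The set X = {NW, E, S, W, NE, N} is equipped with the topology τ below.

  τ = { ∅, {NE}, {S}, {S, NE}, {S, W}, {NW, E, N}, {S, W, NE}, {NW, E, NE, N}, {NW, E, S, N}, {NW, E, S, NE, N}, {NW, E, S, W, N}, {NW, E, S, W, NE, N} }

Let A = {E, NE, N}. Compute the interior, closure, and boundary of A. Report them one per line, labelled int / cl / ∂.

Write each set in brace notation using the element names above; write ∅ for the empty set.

int(A) = {NE}
cl(A)  = {NW, E, NE, N}
∂A     = {NW, E, N}

open subsets of A: ∅, {NE}; so int(A) = {NE}
closure: X∖int(X∖A) = X∖{S, W} = {NW, E, NE, N}
∂A = {NW, E, NE, N} minus {NE} = {NW, E, N}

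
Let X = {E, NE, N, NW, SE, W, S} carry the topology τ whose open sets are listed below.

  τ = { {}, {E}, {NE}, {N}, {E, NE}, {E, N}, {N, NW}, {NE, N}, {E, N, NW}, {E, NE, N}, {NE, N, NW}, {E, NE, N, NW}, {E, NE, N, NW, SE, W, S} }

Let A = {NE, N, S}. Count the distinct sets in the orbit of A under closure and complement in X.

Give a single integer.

X∖A={E, NW, SE, W}, int(X∖A)={E}, hence cl(A)={NE, N, NW, SE, W, S}
Orbit (k=closure, c=complement):
  1. A     = {NE, N, S}
  2. kA    = {NE, N, NW, SE, W, S}
  3. cA    = {E, NW, SE, W}
  4. ckA   = {E}
  5. kcA   = {E, NW, SE, W, S}
  6. kckA  = {E, SE, W, S}
  7. ckcA  = {NE, N}
  8. ckckA = {NE, N, NW}
(closed under both — stop)

8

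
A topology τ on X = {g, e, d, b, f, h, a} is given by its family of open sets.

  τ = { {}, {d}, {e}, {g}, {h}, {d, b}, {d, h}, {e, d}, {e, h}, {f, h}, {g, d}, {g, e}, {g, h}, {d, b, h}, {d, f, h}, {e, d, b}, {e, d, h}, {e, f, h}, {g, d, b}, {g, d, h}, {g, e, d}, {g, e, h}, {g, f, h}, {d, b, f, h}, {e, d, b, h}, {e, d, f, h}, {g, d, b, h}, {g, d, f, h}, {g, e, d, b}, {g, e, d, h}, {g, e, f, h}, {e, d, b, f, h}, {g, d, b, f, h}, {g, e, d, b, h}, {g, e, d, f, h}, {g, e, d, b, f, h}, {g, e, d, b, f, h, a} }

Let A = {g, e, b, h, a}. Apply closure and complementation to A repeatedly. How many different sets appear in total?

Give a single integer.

X∖A={d, f}, int(X∖A)={d}, hence cl(A)={g, e, b, f, h, a}
Orbit (k=closure, c=complement):
  1. A     = {g, e, b, h, a}
  2. kA    = {g, e, b, f, h, a}
  3. cA    = {d, f}
  4. ckA   = {d}
  5. kcA   = {d, b, f, a}
  6. kckA  = {d, b, a}
  7. ckcA  = {g, e, h}
  8. ckckA = {g, e, f, h}
  9. kckcA = {g, e, f, h, a}
  10. ckckcA = {d, b}
(closed under both — stop)

10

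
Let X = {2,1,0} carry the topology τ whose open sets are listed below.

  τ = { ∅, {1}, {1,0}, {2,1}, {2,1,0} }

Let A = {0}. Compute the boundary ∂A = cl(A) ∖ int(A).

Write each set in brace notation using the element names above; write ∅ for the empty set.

{0}

opens ⊆ A: ∅; union → int = ∅
complement {2,1}; its interior {2,1}; cl(A) = X∖{2,1} = {0}
boundary = {0} ∖ ∅ = {0}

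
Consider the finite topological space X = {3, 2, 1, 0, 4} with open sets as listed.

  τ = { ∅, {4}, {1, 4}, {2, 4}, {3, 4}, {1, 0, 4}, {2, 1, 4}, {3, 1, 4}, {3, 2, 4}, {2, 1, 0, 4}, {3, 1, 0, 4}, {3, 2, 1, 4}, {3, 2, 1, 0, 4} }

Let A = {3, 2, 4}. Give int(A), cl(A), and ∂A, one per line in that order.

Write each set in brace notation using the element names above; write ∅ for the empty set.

opens ⊆ A: ∅, {4}, {3, 4}, {2, 4}, {3, 2, 4}; union → int = {3, 2, 4}
complement {1, 0}; its interior ∅; cl(A) = X∖∅ = {3, 2, 1, 0, 4}
boundary = {3, 2, 1, 0, 4} ∖ {3, 2, 4} = {1, 0}

int(A) = {3, 2, 4}
cl(A)  = {3, 2, 1, 0, 4}
∂A     = {1, 0}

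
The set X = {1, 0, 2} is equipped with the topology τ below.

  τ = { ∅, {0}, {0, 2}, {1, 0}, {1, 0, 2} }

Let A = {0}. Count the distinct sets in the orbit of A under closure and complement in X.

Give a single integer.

X∖A={1, 2}, int(X∖A)=∅, hence cl(A)={1, 0, 2}
Orbit (k=closure, c=complement):
  1. A     = {0}
  2. kA    = {1, 0, 2}
  3. cA    = {1, 2}
  4. ckA   = ∅
(closed under both — stop)

4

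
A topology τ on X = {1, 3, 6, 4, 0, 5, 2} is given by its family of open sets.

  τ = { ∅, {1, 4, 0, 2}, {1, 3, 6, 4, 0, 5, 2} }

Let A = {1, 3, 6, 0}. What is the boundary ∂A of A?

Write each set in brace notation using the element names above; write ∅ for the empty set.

{1, 3, 6, 4, 0, 5, 2}

open subsets of A: ∅; so int(A) = ∅
closure: X∖int(X∖A) = X∖∅ = {1, 3, 6, 4, 0, 5, 2}
∂A = {1, 3, 6, 4, 0, 5, 2} minus ∅ = {1, 3, 6, 4, 0, 5, 2}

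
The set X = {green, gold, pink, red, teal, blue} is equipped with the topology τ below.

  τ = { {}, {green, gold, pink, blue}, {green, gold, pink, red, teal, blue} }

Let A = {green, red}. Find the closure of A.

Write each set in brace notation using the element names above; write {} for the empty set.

{green, gold, pink, red, teal, blue}

cl via duality: int({gold, pink, teal, blue}) = {}, so X∖{} = {green, gold, pink, red, teal, blue}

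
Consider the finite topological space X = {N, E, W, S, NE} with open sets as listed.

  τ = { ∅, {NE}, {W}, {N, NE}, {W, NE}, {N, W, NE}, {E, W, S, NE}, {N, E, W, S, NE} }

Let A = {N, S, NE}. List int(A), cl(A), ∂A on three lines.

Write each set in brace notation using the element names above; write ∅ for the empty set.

U open, U⊆A: ∅, {NE}, {N, NE}. int(A) = ⋃ = {N, NE}
X∖A={E, W}, int(X∖A)={W}, hence cl(A)={N, E, S, NE}
∂A: remove int from cl → {E, S}

int(A) = {N, NE}
cl(A)  = {N, E, S, NE}
∂A     = {E, S}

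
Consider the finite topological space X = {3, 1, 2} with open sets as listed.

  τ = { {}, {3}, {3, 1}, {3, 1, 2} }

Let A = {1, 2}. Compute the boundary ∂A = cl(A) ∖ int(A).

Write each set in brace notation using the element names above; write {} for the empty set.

{1, 2}

open subsets of A: {}; so int(A) = {}
closure: X∖int(X∖A) = X∖{3} = {1, 2}
∂A = {1, 2} minus {} = {1, 2}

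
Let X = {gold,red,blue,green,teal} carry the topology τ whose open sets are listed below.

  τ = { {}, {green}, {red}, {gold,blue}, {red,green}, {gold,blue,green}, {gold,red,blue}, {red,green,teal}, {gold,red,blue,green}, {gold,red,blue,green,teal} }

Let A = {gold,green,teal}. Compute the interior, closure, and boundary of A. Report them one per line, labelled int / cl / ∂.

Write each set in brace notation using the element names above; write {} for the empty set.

int(A) = {green}
cl(A)  = {gold,blue,green,teal}
∂A     = {gold,blue,teal}

open subsets of A: {}, {green}; so int(A) = {green}
closure: X∖int(X∖A) = X∖{red} = {gold,blue,green,teal}
∂A = {gold,blue,green,teal} minus {green} = {gold,blue,teal}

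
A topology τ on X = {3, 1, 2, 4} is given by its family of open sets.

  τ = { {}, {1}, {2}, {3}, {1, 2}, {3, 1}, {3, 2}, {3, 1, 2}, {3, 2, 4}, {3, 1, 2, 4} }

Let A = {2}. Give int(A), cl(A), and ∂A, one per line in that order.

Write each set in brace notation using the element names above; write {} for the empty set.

open subsets of A: {}, {2}; so int(A) = {2}
closure: X∖int(X∖A) = X∖{3, 1} = {2, 4}
∂A = {2, 4} minus {2} = {4}

int(A) = {2}
cl(A)  = {2, 4}
∂A     = {4}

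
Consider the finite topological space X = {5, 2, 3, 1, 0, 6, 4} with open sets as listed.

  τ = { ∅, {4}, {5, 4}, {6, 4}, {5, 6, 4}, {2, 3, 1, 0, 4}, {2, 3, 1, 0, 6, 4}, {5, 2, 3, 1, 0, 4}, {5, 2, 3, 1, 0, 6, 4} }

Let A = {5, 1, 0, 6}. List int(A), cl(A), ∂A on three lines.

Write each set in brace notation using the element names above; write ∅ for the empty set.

int(A) = ∅
cl(A)  = {5, 2, 3, 1, 0, 6}
∂A     = {5, 2, 3, 1, 0, 6}

opens ⊆ A: ∅; union → int = ∅
complement {2, 3, 4}; its interior {4}; cl(A) = X∖{4} = {5, 2, 3, 1, 0, 6}
boundary = {5, 2, 3, 1, 0, 6} ∖ ∅ = {5, 2, 3, 1, 0, 6}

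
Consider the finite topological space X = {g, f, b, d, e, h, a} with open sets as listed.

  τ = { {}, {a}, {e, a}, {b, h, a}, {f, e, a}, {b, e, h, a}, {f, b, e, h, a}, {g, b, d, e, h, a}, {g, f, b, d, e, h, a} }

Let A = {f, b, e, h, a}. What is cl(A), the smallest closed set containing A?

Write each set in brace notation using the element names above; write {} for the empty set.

closure: X∖int(X∖A) = X∖{} = {g, f, b, d, e, h, a}

{g, f, b, d, e, h, a}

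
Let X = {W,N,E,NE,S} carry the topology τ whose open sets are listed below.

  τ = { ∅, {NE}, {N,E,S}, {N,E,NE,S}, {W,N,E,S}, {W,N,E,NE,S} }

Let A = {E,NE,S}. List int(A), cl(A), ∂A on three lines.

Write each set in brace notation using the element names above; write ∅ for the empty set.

opens ⊆ A: ∅, {NE}; union → int = {NE}
complement {W,N}; its interior ∅; cl(A) = X∖∅ = {W,N,E,NE,S}
boundary = {W,N,E,NE,S} ∖ {NE} = {W,N,E,S}

int(A) = {NE}
cl(A)  = {W,N,E,NE,S}
∂A     = {W,N,E,S}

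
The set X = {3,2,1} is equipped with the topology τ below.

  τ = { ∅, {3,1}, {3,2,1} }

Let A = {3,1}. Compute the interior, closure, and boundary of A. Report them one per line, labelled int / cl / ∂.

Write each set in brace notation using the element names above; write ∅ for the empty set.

U open, U⊆A: ∅, {3,1}. int(A) = ⋃ = {3,1}
X∖A={2}, int(X∖A)=∅, hence cl(A)={3,2,1}
∂A: remove int from cl → {2}

int(A) = {3,1}
cl(A)  = {3,2,1}
∂A     = {2}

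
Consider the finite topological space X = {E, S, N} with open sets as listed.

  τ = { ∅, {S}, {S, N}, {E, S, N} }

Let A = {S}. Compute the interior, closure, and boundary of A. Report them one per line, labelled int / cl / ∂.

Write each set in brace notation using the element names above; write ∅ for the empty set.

int(A) = {S}
cl(A)  = {E, S, N}
∂A     = {E, N}

interior: largest open inside A is {S} (from ∅, {S})
cl via duality: int({E, N}) = ∅, so X∖∅ = {E, S, N}
cl∖int = {E, N}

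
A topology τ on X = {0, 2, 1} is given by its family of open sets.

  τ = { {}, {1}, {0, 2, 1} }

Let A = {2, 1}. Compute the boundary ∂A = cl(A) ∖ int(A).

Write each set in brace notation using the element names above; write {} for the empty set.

{0, 2}

interior: largest open inside A is {1} (from {}, {1})
cl via duality: int({0}) = {}, so X∖{} = {0, 2, 1}
cl∖int = {0, 2}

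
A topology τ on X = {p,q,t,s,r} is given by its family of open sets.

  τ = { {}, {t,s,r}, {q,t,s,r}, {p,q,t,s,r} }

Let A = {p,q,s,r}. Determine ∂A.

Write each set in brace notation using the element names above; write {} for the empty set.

opens ⊆ A: {}; union → int = {}
complement {t}; its interior {}; cl(A) = X∖{} = {p,q,t,s,r}
boundary = {p,q,t,s,r} ∖ {} = {p,q,t,s,r}

{p,q,t,s,r}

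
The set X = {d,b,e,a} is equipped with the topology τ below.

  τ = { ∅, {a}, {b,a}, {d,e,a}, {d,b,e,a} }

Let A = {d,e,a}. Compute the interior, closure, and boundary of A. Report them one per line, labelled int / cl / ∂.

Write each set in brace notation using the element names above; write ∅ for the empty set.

open subsets of A: ∅, {a}, {d,e,a}; so int(A) = {d,e,a}
closure: X∖int(X∖A) = X∖∅ = {d,b,e,a}
∂A = {d,b,e,a} minus {d,e,a} = {b}

int(A) = {d,e,a}
cl(A)  = {d,b,e,a}
∂A     = {b}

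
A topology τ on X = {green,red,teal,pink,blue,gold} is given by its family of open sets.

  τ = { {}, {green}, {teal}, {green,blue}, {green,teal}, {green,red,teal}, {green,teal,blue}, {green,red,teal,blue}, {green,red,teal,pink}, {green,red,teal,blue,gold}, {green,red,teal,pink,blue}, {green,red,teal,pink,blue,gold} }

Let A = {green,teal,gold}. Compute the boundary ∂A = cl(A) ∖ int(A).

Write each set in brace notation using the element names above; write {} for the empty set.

{red,pink,blue,gold}

interior: largest open inside A is {green,teal} (from {}, {teal}, {green}, {green,teal})
cl via duality: int({red,pink,blue}) = {}, so X∖{} = {green,red,teal,pink,blue,gold}
cl∖int = {red,pink,blue,gold}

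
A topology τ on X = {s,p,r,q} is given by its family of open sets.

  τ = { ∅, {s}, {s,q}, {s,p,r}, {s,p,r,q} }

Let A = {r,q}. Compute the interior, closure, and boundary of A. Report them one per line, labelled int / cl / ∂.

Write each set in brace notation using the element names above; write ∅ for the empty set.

opens ⊆ A: ∅; union → int = ∅
complement {s,p}; its interior {s}; cl(A) = X∖{s} = {p,r,q}
boundary = {p,r,q} ∖ ∅ = {p,r,q}

int(A) = ∅
cl(A)  = {p,r,q}
∂A     = {p,r,q}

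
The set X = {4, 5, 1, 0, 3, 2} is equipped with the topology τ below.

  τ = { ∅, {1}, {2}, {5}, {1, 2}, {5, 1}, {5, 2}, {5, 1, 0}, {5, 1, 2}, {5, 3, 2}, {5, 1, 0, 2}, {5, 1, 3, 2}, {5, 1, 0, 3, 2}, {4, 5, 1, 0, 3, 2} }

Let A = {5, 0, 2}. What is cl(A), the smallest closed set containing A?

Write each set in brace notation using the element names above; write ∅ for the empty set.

closure: X∖int(X∖A) = X∖{1} = {4, 5, 0, 3, 2}

{4, 5, 0, 3, 2}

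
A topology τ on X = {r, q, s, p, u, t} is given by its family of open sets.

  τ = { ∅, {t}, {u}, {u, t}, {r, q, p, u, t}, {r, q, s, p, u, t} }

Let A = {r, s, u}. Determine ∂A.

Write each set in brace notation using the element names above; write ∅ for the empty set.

open subsets of A: ∅, {u}; so int(A) = {u}
closure: X∖int(X∖A) = X∖{t} = {r, q, s, p, u}
∂A = {r, q, s, p, u} minus {u} = {r, q, s, p}

{r, q, s, p}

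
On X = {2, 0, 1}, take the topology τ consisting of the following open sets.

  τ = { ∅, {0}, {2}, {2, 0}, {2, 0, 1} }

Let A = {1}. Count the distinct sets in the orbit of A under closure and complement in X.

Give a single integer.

4

X∖A={2, 0}, int(X∖A)={2, 0}, hence cl(A)={1}
Orbit (k=closure, c=complement):
  1. A     = {1}
  2. cA    = {2, 0}
  3. kcA   = {2, 0, 1}
  4. ckcA  = ∅
(closed under both — stop)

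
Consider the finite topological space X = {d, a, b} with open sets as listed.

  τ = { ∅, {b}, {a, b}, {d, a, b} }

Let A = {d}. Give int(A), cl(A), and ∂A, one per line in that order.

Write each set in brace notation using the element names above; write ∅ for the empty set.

interior: largest open inside A is ∅ (from ∅)
cl via duality: int({a, b}) = {a, b}, so X∖{a, b} = {d}
cl∖int = {d}

int(A) = ∅
cl(A)  = {d}
∂A     = {d}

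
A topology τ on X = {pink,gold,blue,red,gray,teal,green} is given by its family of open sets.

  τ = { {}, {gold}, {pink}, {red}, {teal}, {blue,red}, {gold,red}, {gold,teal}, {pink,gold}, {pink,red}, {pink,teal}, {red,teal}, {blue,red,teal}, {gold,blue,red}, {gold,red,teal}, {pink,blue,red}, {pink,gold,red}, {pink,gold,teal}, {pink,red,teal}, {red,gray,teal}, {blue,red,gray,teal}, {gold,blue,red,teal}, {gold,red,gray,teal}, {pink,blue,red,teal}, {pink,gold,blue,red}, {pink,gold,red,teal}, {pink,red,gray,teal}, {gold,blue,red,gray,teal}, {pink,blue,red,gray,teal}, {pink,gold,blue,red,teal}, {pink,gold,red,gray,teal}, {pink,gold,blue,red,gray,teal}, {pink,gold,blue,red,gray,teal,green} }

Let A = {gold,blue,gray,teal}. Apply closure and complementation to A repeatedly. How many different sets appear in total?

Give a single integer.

8

closure: X∖int(X∖A) = X∖{pink,red} = {gold,blue,gray,teal,green}
Let k=closure and c=complement:
  1. A     = {gold,blue,gray,teal}
  2. kA    = {gold,blue,gray,teal,green}
  3. cA    = {pink,red,green}
  4. ckA   = {pink,red}
  5. kcA   = {pink,blue,red,gray,green}
  6. ckcA  = {gold,teal}
  7. kckcA = {gold,gray,teal,green}
  8. ckckcA = {pink,blue,red}
— saturated at 8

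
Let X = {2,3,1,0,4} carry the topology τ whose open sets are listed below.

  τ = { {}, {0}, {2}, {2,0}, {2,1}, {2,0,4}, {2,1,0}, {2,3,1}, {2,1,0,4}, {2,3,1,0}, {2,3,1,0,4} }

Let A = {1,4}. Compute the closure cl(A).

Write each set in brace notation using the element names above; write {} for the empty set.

closure: X∖int(X∖A) = X∖{2,0} = {3,1,4}

{3,1,4}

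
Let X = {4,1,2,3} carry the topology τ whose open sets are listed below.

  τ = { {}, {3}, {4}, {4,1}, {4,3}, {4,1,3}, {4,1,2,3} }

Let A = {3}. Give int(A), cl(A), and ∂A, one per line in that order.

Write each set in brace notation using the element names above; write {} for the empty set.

int(A) = {3}
cl(A)  = {2,3}
∂A     = {2}

opens ⊆ A: {}, {3}; union → int = {3}
complement {4,1,2}; its interior {4,1}; cl(A) = X∖{4,1} = {2,3}
boundary = {2,3} ∖ {3} = {2}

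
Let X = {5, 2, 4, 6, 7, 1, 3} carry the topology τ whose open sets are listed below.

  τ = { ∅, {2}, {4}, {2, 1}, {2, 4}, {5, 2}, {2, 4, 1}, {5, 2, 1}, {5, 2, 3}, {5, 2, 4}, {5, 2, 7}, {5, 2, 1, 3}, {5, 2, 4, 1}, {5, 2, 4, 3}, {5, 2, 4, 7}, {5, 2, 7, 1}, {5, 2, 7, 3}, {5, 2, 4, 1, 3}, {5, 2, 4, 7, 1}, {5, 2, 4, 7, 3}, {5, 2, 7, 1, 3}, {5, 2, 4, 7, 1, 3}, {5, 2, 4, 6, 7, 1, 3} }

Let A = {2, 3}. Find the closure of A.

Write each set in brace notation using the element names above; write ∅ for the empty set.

{5, 2, 6, 7, 1, 3}

cl via duality: int({5, 4, 6, 7, 1}) = {4}, so X∖{4} = {5, 2, 6, 7, 1, 3}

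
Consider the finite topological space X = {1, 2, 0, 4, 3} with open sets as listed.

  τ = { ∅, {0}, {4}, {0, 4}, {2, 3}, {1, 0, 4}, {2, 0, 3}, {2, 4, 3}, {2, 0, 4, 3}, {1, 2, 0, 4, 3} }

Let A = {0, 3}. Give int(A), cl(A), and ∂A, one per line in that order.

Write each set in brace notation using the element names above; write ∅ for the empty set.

U open, U⊆A: ∅, {0}. int(A) = ⋃ = {0}
X∖A={1, 2, 4}, int(X∖A)={4}, hence cl(A)={1, 2, 0, 3}
∂A: remove int from cl → {1, 2, 3}

int(A) = {0}
cl(A)  = {1, 2, 0, 3}
∂A     = {1, 2, 3}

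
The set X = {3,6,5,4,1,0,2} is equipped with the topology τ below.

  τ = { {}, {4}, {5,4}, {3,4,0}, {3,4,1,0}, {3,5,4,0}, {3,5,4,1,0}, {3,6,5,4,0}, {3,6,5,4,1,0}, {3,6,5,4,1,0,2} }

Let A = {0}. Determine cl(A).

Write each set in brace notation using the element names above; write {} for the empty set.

complement {3,6,5,4,1,2}; its interior {5,4}; cl(A) = X∖{5,4} = {3,6,1,0,2}

{3,6,1,0,2}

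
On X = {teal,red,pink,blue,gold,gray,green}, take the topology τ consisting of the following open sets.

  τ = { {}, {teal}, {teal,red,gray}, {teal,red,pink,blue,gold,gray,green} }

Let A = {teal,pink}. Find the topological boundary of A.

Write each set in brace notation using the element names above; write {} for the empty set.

{red,pink,blue,gold,gray,green}

open subsets of A: {}, {teal}; so int(A) = {teal}
closure: X∖int(X∖A) = X∖{} = {teal,red,pink,blue,gold,gray,green}
∂A = {teal,red,pink,blue,gold,gray,green} minus {teal} = {red,pink,blue,gold,gray,green}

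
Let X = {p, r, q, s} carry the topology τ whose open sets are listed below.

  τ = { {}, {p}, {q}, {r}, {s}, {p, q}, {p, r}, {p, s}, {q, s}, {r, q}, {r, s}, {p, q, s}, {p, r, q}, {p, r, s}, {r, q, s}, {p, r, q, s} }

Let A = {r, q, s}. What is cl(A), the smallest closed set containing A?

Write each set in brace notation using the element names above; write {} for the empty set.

cl via duality: int({p}) = {p}, so X∖{p} = {r, q, s}

{r, q, s}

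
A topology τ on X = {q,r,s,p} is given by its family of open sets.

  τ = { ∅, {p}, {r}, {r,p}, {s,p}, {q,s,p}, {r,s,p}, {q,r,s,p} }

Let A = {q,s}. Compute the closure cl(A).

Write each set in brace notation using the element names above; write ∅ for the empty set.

{q,s}

closure: X∖int(X∖A) = X∖{r,p} = {q,s}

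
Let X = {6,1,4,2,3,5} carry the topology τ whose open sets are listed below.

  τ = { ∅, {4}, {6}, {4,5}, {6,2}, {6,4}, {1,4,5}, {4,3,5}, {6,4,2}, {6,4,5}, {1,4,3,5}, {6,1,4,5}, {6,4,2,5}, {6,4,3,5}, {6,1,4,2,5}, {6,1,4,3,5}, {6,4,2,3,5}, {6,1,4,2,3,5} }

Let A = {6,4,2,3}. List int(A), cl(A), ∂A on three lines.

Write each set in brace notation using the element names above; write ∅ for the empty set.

int(A) = {6,4,2}
cl(A)  = {6,1,4,2,3,5}
∂A     = {1,3,5}

U open, U⊆A: ∅, {6}, {4}, {6,2}, {6,4}, {6,4,2}. int(A) = ⋃ = {6,4,2}
X∖A={1,5}, int(X∖A)=∅, hence cl(A)={6,1,4,2,3,5}
∂A: remove int from cl → {1,3,5}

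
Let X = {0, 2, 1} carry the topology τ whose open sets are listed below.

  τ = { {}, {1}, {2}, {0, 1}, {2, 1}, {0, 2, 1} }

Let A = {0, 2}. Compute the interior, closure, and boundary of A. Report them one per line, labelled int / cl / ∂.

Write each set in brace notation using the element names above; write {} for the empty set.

U open, U⊆A: {}, {2}. int(A) = ⋃ = {2}
X∖A={1}, int(X∖A)={1}, hence cl(A)={0, 2}
∂A: remove int from cl → {0}

int(A) = {2}
cl(A)  = {0, 2}
∂A     = {0}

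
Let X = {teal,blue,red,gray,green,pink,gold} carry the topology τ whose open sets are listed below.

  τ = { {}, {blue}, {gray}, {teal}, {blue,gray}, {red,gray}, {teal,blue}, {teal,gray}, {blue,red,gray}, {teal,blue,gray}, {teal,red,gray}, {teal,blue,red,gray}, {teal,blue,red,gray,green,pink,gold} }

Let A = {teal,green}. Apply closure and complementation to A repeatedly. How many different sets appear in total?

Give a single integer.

X∖A={blue,red,gray,pink,gold}, int(X∖A)={blue,red,gray}, hence cl(A)={teal,green,pink,gold}
Orbit (k=closure, c=complement):
  1. A     = {teal,green}
  2. kA    = {teal,green,pink,gold}
  3. cA    = {blue,red,gray,pink,gold}
  4. ckA   = {blue,red,gray}
  5. kcA   = {blue,red,gray,green,pink,gold}
  6. ckcA  = {teal}
(closed under both — stop)

6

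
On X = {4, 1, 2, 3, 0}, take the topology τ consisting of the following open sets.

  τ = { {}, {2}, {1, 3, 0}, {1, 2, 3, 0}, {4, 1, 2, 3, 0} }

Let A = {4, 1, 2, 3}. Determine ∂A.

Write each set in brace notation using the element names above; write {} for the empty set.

opens ⊆ A: {}, {2}; union → int = {2}
complement {0}; its interior {}; cl(A) = X∖{} = {4, 1, 2, 3, 0}
boundary = {4, 1, 2, 3, 0} ∖ {2} = {4, 1, 3, 0}

{4, 1, 3, 0}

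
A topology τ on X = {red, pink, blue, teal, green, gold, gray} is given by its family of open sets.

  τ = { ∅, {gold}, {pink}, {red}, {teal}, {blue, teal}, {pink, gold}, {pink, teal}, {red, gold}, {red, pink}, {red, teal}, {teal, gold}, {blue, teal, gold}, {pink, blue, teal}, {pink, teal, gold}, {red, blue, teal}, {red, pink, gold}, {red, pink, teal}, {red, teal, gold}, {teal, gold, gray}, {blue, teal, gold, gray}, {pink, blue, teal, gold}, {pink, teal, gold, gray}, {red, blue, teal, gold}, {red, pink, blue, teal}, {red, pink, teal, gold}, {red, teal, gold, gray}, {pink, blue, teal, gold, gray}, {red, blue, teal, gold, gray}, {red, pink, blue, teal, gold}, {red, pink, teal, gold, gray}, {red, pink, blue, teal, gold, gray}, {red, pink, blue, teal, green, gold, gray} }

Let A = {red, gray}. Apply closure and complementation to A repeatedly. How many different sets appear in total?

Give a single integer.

8

X∖A={pink, blue, teal, green, gold}, int(X∖A)={pink, blue, teal, gold}, hence cl(A)={red, green, gray}
Orbit (k=closure, c=complement):
  1. A     = {red, gray}
  2. kA    = {red, green, gray}
  3. cA    = {pink, blue, teal, green, gold}
  4. ckA   = {pink, blue, teal, gold}
  5. kcA   = {pink, blue, teal, green, gold, gray}
  6. ckcA  = {red}
  7. kckcA = {red, green}
  8. ckckcA = {pink, blue, teal, gold, gray}
(closed under both — stop)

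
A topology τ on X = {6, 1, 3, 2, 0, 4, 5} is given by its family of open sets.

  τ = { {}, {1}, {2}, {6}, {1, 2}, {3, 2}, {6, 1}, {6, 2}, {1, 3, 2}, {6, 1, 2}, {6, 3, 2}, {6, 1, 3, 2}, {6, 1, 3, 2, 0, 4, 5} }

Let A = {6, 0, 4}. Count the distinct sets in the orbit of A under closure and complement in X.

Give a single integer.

complement {1, 3, 2, 5}; its interior {1, 3, 2}; cl(A) = X∖{1, 3, 2} = {6, 0, 4, 5}
With k = closure, c = complement:
  1. A     = {6, 0, 4}
  2. kA    = {6, 0, 4, 5}
  3. cA    = {1, 3, 2, 5}
  4. ckA   = {1, 3, 2}
  5. kcA   = {1, 3, 2, 0, 4, 5}
  6. ckcA  = {6}
k, c of each give nothing new

6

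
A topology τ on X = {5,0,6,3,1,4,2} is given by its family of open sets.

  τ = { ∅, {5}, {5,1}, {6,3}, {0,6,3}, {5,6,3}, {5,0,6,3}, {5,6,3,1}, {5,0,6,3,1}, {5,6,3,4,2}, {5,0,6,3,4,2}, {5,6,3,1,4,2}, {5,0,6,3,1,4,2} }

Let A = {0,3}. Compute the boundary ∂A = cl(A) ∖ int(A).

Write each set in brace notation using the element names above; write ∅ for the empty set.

{0,6,3,4,2}

U open, U⊆A: ∅. int(A) = ⋃ = ∅
X∖A={5,6,1,4,2}, int(X∖A)={5,1}, hence cl(A)={0,6,3,4,2}
∂A: remove int from cl → {0,6,3,4,2}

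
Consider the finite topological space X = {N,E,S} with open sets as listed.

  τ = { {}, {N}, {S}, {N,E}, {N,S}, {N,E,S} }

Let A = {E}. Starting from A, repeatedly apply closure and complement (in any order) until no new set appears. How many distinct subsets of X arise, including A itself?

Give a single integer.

4

closure: X∖int(X∖A) = X∖{N,S} = {E}
Let k=closure and c=complement:
  1. A     = {E}
  2. cA    = {N,S}
  3. kcA   = {N,E,S}
  4. ckcA  = {}
— saturated at 4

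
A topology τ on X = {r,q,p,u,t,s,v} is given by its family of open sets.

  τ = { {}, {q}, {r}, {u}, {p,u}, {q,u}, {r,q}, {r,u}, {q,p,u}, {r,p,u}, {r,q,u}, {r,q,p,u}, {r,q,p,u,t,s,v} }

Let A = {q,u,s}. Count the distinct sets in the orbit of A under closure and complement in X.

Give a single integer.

8

X∖A={r,p,t,v}, int(X∖A)={r}, hence cl(A)={q,p,u,t,s,v}
Orbit (k=closure, c=complement):
  1. A     = {q,u,s}
  2. kA    = {q,p,u,t,s,v}
  3. cA    = {r,p,t,v}
  4. ckA   = {r}
  5. kcA   = {r,p,t,s,v}
  6. kckA  = {r,t,s,v}
  7. ckcA  = {q,u}
  8. ckckA = {q,p,u}
(closed under both — stop)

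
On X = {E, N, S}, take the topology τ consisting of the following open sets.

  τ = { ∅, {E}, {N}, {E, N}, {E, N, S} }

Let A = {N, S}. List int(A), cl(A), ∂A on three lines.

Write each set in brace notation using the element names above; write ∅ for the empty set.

int(A) = {N}
cl(A)  = {N, S}
∂A     = {S}

interior: largest open inside A is {N} (from ∅, {N})
cl via duality: int({E}) = {E}, so X∖{E} = {N, S}
cl∖int = {S}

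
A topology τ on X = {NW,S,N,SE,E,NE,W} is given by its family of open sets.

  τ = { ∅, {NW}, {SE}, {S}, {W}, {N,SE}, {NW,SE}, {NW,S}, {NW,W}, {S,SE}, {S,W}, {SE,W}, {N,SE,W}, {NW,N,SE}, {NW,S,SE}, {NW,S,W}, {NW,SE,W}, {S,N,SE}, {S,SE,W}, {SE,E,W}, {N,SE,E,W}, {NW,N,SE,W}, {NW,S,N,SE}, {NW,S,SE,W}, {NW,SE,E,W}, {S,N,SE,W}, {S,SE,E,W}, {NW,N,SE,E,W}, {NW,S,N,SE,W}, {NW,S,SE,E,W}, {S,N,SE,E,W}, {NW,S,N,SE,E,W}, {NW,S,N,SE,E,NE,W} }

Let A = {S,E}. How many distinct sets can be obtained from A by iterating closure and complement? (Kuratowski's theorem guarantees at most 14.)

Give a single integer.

X∖A={NW,N,SE,NE,W}, int(X∖A)={NW,N,SE,W}, hence cl(A)={S,E,NE}
Orbit (k=closure, c=complement):
  1. A     = {S,E}
  2. kA    = {S,E,NE}
  3. cA    = {NW,N,SE,NE,W}
  4. ckA   = {NW,N,SE,W}
  5. kcA   = {NW,N,SE,E,NE,W}
  6. ckcA  = {S}
  7. kckcA = {S,NE}
  8. ckckcA = {NW,N,SE,E,W}
(closed under both — stop)

8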